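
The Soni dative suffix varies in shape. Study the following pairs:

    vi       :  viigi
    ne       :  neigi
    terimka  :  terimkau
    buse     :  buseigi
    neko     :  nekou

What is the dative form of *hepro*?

The alternation tracks the last vowel of the stem — -igi when the last vowel of the stem is a front vowel (*vi*, *ne*, *buse*); -u when the last vowel of the stem is a back vowel (*terimka*, *neko*).
*hepro*: last vowel = /o/, a back vowel → -u → *heprou*.

heprou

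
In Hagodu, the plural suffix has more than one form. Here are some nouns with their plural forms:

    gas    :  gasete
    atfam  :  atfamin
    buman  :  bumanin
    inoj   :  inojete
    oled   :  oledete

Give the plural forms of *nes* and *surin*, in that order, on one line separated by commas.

nesete, surinin

The pattern is nasality of the final consonant: -in when the stem ends in a nasal (*atfam*, *buman*); -ete when the stem ends in a non-nasal consonant (*gas*, *inoj*, *oled*).
The final consonant of *nes* is /s/, which is non-nasal, so the suffix is -ete, giving *nesete*.
*surin* — final consonant /n/ (a nasal) → -in → *surinin*.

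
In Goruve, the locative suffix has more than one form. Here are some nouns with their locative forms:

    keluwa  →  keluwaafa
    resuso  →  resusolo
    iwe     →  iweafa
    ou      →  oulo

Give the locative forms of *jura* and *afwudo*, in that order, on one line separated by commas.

juraafa, afwudolo

The pattern is rounding harmony: -lo when the last vowel of the stem is a rounded vowel (*resuso*, *ou*); -afa when the last vowel of the stem is an unrounded vowel (*keluwa*, *iwe*).
*jura* — last vowel /a/ (an unrounded vowel) → -afa → *juraafa*.
*afwudo*: last vowel = /o/, a rounded vowel → -lo → *afwudolo*.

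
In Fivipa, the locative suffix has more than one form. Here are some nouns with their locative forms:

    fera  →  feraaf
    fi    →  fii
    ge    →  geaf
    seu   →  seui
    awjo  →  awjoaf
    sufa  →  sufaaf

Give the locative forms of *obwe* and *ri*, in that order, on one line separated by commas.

obweaf, rii

The alternation tracks the last vowel of the stem — -i when the last vowel of the stem is a high vowel (*fi*, *seu*); -af when the last vowel of the stem is a non-high vowel (*fera*, *ge*, *awjo*, *sufa*).
*obwe*: last vowel = /e/, a non-high vowel → -af → *obweaf*.
*ri*: last vowel = /i/, a high vowel → -i → *rii*.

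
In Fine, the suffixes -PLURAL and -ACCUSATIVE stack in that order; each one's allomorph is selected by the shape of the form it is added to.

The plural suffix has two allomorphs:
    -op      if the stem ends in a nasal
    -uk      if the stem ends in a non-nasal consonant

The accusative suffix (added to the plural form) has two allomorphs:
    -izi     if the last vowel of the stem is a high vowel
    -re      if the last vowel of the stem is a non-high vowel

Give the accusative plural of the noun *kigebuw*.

The final consonant of *kigebuw* is /w/, which is non-nasal, so the plural suffix is -uk, giving *kigebuwuk*.
The last vowel of the plural form *kigebuwuk* is /u/, which is a high vowel, so the accusative suffix is -izi, giving *kigebuwukizi*.

kigebuwukizi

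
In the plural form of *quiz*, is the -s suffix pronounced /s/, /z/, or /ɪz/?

/ɪz/

The stem *quiz* ends in a sibilant (/s, z, ʃ, ʒ, tʃ, dʒ/).
The plural suffix surfaces as /ɪz/ after sibilants, /s/ after other voiceless consonants, and /z/ after other voiced sounds.
So the plural -s on *quiz* is pronounced /ɪz/.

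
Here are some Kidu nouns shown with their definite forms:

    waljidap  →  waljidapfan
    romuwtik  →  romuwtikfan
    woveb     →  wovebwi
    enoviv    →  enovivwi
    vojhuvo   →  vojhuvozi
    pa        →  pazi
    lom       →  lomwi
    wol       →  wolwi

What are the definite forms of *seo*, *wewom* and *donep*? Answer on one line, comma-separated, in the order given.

Looking at the final sound of each stem: -fan when the stem ends in a voiceless consonant (*waljidap*, *romuwtik*); -wi when the stem ends in a voiced consonant (*woveb*, *enoviv*, *lom*, *wol*); -zi when the stem ends in a vowel (*vojhuvo*, *pa*).
*seo*: final sound = /o/, a vowel → -zi → *seozi*.
*wewom* — final sound /m/ (a voiced consonant) → -wi → *wewomwi*.
The final sound of *donep* is /p/, which is a voiceless consonant, so the suffix is -fan, giving *donepfan*.

seozi, wewomwi, donepfan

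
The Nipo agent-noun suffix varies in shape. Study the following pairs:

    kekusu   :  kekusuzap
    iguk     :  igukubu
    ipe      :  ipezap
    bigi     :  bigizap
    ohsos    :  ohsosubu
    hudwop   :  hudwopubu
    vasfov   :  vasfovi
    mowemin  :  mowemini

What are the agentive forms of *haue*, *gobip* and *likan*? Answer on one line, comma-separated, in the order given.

The suffix is conditioned by the final sound: -ubu when the stem ends in a voiceless consonant (*iguk*, *ohsos*, *hudwop*); -i when the stem ends in a voiced consonant (*vasfov*, *mowemin*); -zap when the stem ends in a vowel (*kekusu*, *ipe*, *bigi*).
*haue*: final sound = /e/, a vowel → -zap → *hauezap*.
*gobip* — final sound /p/ (a voiceless consonant) → -ubu → *gobipubu*.
Since the final sound of *likan* is /n/ (a voiced consonant), it takes -i, giving *likani*.

hauezap, gobipubu, likani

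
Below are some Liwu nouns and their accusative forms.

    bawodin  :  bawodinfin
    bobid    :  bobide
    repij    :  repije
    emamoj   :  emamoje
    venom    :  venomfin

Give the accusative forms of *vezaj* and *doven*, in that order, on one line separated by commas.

The alternation tracks the final consonant of the stem — -fin when the stem ends in a nasal (*bawodin*, *venom*); -e when the stem ends in a non-nasal consonant (*bobid*, *repij*, *emamoj*).
*vezaj*: final consonant = /j/, non-nasal → -e → *vezaje*.
The final consonant of *doven* is /n/, which is a nasal, so the suffix is -fin, giving *dovenfin*.

vezaje, dovenfin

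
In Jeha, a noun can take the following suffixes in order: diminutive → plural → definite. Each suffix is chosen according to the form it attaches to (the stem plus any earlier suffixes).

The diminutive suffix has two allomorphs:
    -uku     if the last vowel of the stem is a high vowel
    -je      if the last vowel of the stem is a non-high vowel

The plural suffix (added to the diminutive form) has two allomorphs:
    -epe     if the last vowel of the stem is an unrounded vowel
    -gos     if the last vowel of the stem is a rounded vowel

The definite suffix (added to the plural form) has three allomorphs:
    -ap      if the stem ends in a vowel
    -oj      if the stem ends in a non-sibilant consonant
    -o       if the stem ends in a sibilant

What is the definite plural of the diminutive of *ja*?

jajeepeap

Since the last vowel of *ja* is /a/ (a non-high vowel), it takes -je, giving *jaje*.
The last vowel of the diminutive form *jaje* is /e/, which is an unrounded vowel, so the plural suffix is -epe, giving *jajeepe*.
The plural form *jajeepe* — final sound /e/ (a vowel) → -ap → *jajeepeap*.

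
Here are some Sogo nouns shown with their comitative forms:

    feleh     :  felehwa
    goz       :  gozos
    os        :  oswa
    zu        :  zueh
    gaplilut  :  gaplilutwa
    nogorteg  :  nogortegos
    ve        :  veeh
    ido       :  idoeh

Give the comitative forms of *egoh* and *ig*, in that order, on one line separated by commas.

Looking at the final sound of each stem: -wa when the stem ends in a voiceless consonant (*feleh*, *os*, *gaplilut*); -os when the stem ends in a voiced consonant (*goz*, *nogorteg*); -eh when the stem ends in a vowel (*zu*, *ve*, *ido*).
*egoh* — final sound /h/ (a voiceless consonant) → -wa → *egohwa*.
*ig* — final sound /g/ (a voiced consonant) → -os → *igos*.

egohwa, igos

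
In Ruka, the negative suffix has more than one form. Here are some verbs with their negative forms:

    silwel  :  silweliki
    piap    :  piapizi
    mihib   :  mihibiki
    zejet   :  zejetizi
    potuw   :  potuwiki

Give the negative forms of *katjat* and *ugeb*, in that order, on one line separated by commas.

katjatizi, ugebiki

The suffix is conditioned by the final consonant: -izi when the stem ends in a voiceless consonant (*piap*, *zejet*); -iki when the stem ends in a voiced consonant (*silwel*, *mihib*, *potuw*).
*katjat* — final consonant /t/ (voiceless) → -izi → *katjatizi*.
The final consonant of *ugeb* is /b/, which is voiced, so the suffix is -iki, giving *ugebiki*.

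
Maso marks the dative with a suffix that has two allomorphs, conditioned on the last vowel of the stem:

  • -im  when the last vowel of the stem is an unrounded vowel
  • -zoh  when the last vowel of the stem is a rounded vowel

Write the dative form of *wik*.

The last vowel of *wik* is /i/, which is an unrounded vowel, so the suffix is -im, giving *wikim*.

wikim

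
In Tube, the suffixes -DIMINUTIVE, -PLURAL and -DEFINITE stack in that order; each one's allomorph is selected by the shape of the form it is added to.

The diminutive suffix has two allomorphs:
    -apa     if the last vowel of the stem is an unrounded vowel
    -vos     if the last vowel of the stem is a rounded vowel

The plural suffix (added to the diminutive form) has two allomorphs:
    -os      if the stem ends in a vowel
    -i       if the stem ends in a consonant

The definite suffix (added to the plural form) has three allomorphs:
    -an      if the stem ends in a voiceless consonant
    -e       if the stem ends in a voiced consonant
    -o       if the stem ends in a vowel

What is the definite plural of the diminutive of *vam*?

Since the last vowel of *vam* is /a/ (an unrounded vowel), it takes -apa, giving *vamapa*.
The diminutive form *vamapa* — final sound /a/ (a vowel) → -os → *vamapaos*.
The plural form *vamapaos*: final sound = /s/, a voiceless consonant → -an → *vamapaosan*.

vamapaosan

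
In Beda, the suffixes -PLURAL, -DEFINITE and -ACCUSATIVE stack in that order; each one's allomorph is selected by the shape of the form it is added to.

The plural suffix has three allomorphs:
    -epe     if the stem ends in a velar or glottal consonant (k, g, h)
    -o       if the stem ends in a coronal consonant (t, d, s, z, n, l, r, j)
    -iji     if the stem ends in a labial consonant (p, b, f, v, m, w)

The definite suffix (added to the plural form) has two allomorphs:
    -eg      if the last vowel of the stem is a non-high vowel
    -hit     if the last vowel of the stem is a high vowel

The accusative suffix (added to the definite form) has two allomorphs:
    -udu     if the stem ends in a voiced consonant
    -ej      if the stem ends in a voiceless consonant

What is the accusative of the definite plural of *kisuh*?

Since the final consonant of *kisuh* is /h/ (velar/glottal), it takes -epe, giving *kisuhepe*.
Since the last vowel of the plural form *kisuhepe* is /e/ (a non-high vowel), it takes -eg, giving *kisuhepeeg*.
The final consonant of the definite form *kisuhepeeg* is /g/, which is voiced, so the accusative suffix is -udu, giving *kisuhepeegudu*.

kisuhepeegudu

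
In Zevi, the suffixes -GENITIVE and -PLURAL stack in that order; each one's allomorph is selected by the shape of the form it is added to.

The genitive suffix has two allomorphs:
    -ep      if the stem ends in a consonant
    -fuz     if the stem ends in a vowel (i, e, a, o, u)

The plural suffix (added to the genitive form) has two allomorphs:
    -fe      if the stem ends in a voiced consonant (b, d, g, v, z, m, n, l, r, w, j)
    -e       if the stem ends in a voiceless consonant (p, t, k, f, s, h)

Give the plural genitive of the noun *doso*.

dosofuzfe

Since the final sound of *doso* is /o/ (a vowel), it takes -fuz, giving *dosofuz*.
The final consonant of the genitive form *dosofuz* is /z/, which is voiced, so the plural suffix is -fe, giving *dosofuzfe*.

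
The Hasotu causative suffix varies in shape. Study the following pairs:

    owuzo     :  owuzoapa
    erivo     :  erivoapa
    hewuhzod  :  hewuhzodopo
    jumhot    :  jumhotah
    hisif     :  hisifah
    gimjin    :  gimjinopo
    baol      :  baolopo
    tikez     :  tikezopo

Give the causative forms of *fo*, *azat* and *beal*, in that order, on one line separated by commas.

The suffix is conditioned by the final sound: -ah when the stem ends in a voiceless consonant (*jumhot*, *hisif*); -opo when the stem ends in a voiced consonant (*hewuhzod*, *gimjin*, *baol*, *tikez*); -apa when the stem ends in a vowel (*owuzo*, *erivo*).
*fo*: final sound = /o/, a vowel → -apa → *foapa*.
Since the final sound of *azat* is /t/ (a voiceless consonant), it takes -ah, giving *azatah*.
The final sound of *beal* is /l/, which is a voiced consonant, so the suffix is -opo, giving *bealopo*.

foapa, azatah, bealopo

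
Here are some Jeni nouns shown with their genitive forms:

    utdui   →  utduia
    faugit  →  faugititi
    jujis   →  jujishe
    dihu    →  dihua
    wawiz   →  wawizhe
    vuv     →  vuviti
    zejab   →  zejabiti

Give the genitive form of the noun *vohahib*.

vohahibiti

The pattern is sibilance of the final sound: -he when the stem ends in a sibilant (*jujis*, *wawiz*); -iti when the stem ends in a non-sibilant consonant (*faugit*, *vuv*, *zejab*); -a when the stem ends in a vowel (*utdui*, *dihu*).
*vohahib* — final sound /b/ (a non-sibilant consonant) → -iti → *vohahibiti*.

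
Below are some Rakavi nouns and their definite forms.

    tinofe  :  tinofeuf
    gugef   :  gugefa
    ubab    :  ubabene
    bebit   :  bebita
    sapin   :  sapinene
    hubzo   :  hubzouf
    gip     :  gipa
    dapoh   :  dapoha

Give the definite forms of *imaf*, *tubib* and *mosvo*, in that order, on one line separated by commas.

imafa, tubibene, mosvouf

The alternation tracks the final sound of the stem — -a when the stem ends in a voiceless consonant (*gugef*, *bebit*, *gip*, *dapoh*); -ene when the stem ends in a voiced consonant (*ubab*, *sapin*); -uf when the stem ends in a vowel (*tinofe*, *hubzo*).
The final sound of *imaf* is /f/, which is a voiceless consonant, so the suffix is -a, giving *imafa*.
Since the final sound of *tubib* is /b/ (a voiced consonant), it takes -ene, giving *tubibene*.
*mosvo* — final sound /o/ (a vowel) → -uf → *mosvouf*.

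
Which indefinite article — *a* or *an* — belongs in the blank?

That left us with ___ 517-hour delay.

a

The indefinite article is chosen by the initial *sound* of the following word, not its spelling.
The number *517* is spoken "five hundred …", beginning with /faɪv/ — a consonant sound.
So the article is *a*: That left us with a 517-hour delay.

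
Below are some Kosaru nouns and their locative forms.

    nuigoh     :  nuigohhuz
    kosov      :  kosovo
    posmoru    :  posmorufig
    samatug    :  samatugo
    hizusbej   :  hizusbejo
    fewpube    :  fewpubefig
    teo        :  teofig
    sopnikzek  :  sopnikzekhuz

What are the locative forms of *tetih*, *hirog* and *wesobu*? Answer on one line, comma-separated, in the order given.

tetihhuz, hirogo, wesobufig

The suffix is conditioned by the final sound: -huz when the stem ends in a voiceless consonant (*nuigoh*, *sopnikzek*); -o when the stem ends in a voiced consonant (*kosov*, *samatug*, *hizusbej*); -fig when the stem ends in a vowel (*posmoru*, *fewpube*, *teo*).
The final sound of *tetih* is /h/, which is a voiceless consonant, so the suffix is -huz, giving *tetihhuz*.
*hirog* — final sound /g/ (a voiced consonant) → -o → *hirogo*.
The final sound of *wesobu* is /u/, which is a vowel, so the suffix is -fig, giving *wesobufig*.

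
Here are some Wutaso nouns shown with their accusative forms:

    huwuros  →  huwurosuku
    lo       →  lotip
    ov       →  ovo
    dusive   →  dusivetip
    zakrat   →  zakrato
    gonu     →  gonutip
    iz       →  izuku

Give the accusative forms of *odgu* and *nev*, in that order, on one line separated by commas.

The alternation tracks the final sound of the stem — -uku when the stem ends in a sibilant (*huwuros*, *iz*); -o when the stem ends in a non-sibilant consonant (*ov*, *zakrat*); -tip when the stem ends in a vowel (*lo*, *dusive*, *gonu*).
The final sound of *odgu* is /u/, which is a vowel, so the suffix is -tip, giving *odgutip*.
The final sound of *nev* is /v/, which is a non-sibilant consonant, so the suffix is -o, giving *nevo*.

odgutip, nevo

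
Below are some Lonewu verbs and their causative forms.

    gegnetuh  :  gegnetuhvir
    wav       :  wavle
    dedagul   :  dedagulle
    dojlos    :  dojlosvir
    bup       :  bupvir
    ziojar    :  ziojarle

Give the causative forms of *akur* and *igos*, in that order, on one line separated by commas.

The suffix is conditioned by the final consonant: -vir when the stem ends in a voiceless consonant (*gegnetuh*, *dojlos*, *bup*); -le when the stem ends in a voiced consonant (*wav*, *dedagul*, *ziojar*).
The final consonant of *akur* is /r/, which is voiced, so the suffix is -le, giving *akurle*.
*igos*: final consonant = /s/, voiceless → -vir → *igosvir*.

akurle, igosvir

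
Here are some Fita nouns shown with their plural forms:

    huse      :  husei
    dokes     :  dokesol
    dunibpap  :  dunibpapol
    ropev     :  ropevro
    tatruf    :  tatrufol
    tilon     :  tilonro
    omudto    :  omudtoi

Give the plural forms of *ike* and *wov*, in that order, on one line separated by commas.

Looking at the final sound of each stem: -ol when the stem ends in a voiceless consonant (*dokes*, *dunibpap*, *tatruf*); -ro when the stem ends in a voiced consonant (*ropev*, *tilon*); -i when the stem ends in a vowel (*huse*, *omudto*).
Since the final sound of *ike* is /e/ (a vowel), it takes -i, giving *ikei*.
*wov* — final sound /v/ (a voiced consonant) → -ro → *wovro*.

ikei, wovro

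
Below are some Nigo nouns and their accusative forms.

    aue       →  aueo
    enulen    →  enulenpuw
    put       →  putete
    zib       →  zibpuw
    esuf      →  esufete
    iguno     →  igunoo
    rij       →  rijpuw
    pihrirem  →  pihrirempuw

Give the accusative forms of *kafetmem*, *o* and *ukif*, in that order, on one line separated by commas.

The suffix is conditioned by the final sound: -ete when the stem ends in a voiceless consonant (*put*, *esuf*); -puw when the stem ends in a voiced consonant (*enulen*, *zib*, *rij*, *pihrirem*); -o when the stem ends in a vowel (*aue*, *iguno*).
*kafetmem* — final sound /m/ (a voiced consonant) → -puw → *kafetmempuw*.
*o*: final sound = /o/, a vowel → -o → *oo*.
The final sound of *ukif* is /f/, which is a voiceless consonant, so the suffix is -ete, giving *ukifete*.

kafetmempuw, oo, ukifete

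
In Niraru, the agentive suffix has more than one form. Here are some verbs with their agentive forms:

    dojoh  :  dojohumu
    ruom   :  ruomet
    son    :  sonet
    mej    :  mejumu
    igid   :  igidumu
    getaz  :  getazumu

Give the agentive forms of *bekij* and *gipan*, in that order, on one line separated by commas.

The pattern is nasality of the final consonant: -et when the stem ends in a nasal (*ruom*, *son*); -umu when the stem ends in a non-nasal consonant (*dojoh*, *mej*, *igid*, *getaz*).
*bekij*: final consonant = /j/, non-nasal → -umu → *bekijumu*.
*gipan* — final consonant /n/ (a nasal) → -et → *gipanet*.

bekijumu, gipanet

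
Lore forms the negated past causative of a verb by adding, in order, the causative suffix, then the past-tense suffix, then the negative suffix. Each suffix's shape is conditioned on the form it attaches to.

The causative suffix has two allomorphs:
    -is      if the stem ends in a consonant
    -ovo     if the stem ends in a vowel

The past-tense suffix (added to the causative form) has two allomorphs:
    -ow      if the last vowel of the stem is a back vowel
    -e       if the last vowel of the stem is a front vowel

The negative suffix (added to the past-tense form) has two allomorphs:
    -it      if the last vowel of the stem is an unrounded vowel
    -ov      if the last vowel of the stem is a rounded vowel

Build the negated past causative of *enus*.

enusiseit

The final sound of *enus* is /s/, which is a consonant, so the causative suffix is -is, giving *enusis*.
The last vowel of the causative form *enusis* is /i/, which is a front vowel, so the past-tense suffix is -e, giving *enusise*.
Since the last vowel of the past-tense form *enusise* is /e/ (an unrounded vowel), it takes -it, giving *enusiseit*.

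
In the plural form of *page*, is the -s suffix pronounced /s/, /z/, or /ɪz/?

The stem *page* ends in a sibilant (/s, z, ʃ, ʒ, tʃ, dʒ/).
The plural suffix surfaces as /ɪz/ after sibilants, /s/ after other voiceless consonants, and /z/ after other voiced sounds.
So the plural -s on *page* is pronounced /ɪz/.

/ɪz/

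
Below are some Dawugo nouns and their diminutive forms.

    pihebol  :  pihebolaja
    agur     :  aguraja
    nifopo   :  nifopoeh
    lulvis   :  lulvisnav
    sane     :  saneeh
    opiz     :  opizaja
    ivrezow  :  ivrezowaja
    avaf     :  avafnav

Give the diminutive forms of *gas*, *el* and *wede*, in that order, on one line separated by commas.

The pattern is voicing of the final sound: -nav when the stem ends in a voiceless consonant (*lulvis*, *avaf*); -aja when the stem ends in a voiced consonant (*pihebol*, *agur*, *opiz*, *ivrezow*); -eh when the stem ends in a vowel (*nifopo*, *sane*).
Since the final sound of *gas* is /s/ (a voiceless consonant), it takes -nav, giving *gasnav*.
Since the final sound of *el* is /l/ (a voiced consonant), it takes -aja, giving *elaja*.
The final sound of *wede* is /e/, which is a vowel, so the suffix is -eh, giving *wedeeh*.

gasnav, elaja, wedeeh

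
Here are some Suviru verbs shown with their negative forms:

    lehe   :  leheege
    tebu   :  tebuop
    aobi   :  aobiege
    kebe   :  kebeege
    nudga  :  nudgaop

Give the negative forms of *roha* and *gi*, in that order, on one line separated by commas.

The pattern is front/back vowel harmony: -ege when the last vowel of the stem is a front vowel (*lehe*, *aobi*, *kebe*); -op when the last vowel of the stem is a back vowel (*tebu*, *nudga*).
*roha* — last vowel /a/ (a back vowel) → -op → *rohaop*.
*gi* — last vowel /i/ (a front vowel) → -ege → *giege*.

rohaop, giege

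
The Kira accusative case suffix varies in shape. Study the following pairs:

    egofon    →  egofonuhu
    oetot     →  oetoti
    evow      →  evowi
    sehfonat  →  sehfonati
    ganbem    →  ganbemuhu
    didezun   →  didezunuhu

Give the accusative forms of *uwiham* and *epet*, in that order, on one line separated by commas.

uwihamuhu, epeti

The alternation tracks the final consonant of the stem — -uhu when the stem ends in a nasal (*egofon*, *ganbem*, *didezun*); -i when the stem ends in a non-nasal consonant (*oetot*, *evow*, *sehfonat*).
*uwiham* — final consonant /m/ (a nasal) → -uhu → *uwihamuhu*.
The final consonant of *epet* is /t/, which is non-nasal, so the suffix is -i, giving *epeti*.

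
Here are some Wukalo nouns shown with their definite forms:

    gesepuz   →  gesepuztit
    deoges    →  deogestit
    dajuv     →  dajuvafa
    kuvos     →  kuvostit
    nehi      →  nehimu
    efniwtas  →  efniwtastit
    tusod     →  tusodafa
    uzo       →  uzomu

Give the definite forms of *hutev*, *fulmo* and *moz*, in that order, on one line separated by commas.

hutevafa, fulmomu, moztit

The pattern is sibilance of the final sound: -tit when the stem ends in a sibilant (*gesepuz*, *deoges*, *kuvos*, *efniwtas*); -afa when the stem ends in a non-sibilant consonant (*dajuv*, *tusod*); -mu when the stem ends in a vowel (*nehi*, *uzo*).
*hutev*: final sound = /v/, a non-sibilant consonant → -afa → *hutevafa*.
Since the final sound of *fulmo* is /o/ (a vowel), it takes -mu, giving *fulmomu*.
The final sound of *moz* is /z/, which is a sibilant, so the suffix is -tit, giving *moztit*.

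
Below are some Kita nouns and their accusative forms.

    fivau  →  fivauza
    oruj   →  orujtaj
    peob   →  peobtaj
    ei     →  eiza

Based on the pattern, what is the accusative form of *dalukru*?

The alternation tracks the final sound of the stem — -taj when the stem ends in a consonant (*oruj*, *peob*); -za when the stem ends in a vowel (*fivau*, *ei*).
The final sound of *dalukru* is /u/, which is a vowel, so the suffix is -za, giving *dalukruza*.

dalukruza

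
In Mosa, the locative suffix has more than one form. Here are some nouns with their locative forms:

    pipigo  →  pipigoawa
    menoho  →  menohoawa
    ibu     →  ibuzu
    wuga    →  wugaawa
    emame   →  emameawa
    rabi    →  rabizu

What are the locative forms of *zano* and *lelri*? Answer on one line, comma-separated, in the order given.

zanoawa, lelrizu

The pattern is height harmony: -zu when the last vowel of the stem is a high vowel (*ibu*, *rabi*); -awa when the last vowel of the stem is a non-high vowel (*pipigo*, *menoho*, *wuga*, *emame*).
*zano* — last vowel /o/ (a non-high vowel) → -awa → *zanoawa*.
*lelri* — last vowel /i/ (a high vowel) → -zu → *lelrizu*.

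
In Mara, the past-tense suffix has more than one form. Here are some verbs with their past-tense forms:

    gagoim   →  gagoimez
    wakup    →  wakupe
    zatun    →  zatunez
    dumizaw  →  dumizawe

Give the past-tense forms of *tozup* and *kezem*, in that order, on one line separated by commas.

The alternation tracks the final consonant of the stem — -ez when the stem ends in a nasal (*gagoim*, *zatun*); -e when the stem ends in a non-nasal consonant (*wakup*, *dumizaw*).
*tozup*: final consonant = /p/, non-nasal → -e → *tozupe*.
*kezem* — final consonant /m/ (a nasal) → -ez → *kezemez*.

tozupe, kezemez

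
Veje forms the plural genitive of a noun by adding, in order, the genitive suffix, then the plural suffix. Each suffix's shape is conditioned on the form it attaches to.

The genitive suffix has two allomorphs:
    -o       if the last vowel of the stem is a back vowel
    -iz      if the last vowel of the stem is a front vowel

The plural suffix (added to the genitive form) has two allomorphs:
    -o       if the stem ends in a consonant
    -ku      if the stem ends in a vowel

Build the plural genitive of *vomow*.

vomowoku

*vomow*: last vowel = /o/, a back vowel → -o → *vomowo*.
Since the final sound of the genitive form *vomowo* is /o/ (a vowel), it takes -ku, giving *vomowoku*.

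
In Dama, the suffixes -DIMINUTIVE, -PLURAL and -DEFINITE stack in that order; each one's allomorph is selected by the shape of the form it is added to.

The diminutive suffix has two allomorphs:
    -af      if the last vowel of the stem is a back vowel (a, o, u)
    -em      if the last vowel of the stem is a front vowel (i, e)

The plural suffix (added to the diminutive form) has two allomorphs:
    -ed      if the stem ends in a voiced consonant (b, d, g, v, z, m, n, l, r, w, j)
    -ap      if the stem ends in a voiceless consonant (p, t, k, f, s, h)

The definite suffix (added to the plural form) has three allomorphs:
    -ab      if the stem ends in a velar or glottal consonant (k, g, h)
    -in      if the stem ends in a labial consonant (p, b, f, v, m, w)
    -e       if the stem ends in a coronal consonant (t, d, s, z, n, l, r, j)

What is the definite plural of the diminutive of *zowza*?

Since the last vowel of *zowza* is /a/ (a back vowel), it takes -af, giving *zowzaaf*.
The diminutive form *zowzaaf* — final consonant /f/ (voiceless) → -ap → *zowzaafap*.
Since the final consonant of the plural form *zowzaafap* is /p/ (labial), it takes -in, giving *zowzaafapin*.

zowzaafapin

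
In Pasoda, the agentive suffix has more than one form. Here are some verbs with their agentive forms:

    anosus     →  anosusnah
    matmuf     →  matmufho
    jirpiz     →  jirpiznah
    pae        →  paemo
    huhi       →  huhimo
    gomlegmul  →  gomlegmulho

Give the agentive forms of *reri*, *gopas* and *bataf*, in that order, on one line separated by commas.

rerimo, gopasnah, batafho

The pattern is sibilance of the final sound: -nah when the stem ends in a sibilant (*anosus*, *jirpiz*); -ho when the stem ends in a non-sibilant consonant (*matmuf*, *gomlegmul*); -mo when the stem ends in a vowel (*pae*, *huhi*).
Since the final sound of *reri* is /i/ (a vowel), it takes -mo, giving *rerimo*.
The final sound of *gopas* is /s/, which is a sibilant, so the suffix is -nah, giving *gopasnah*.
*bataf*: final sound = /f/, a non-sibilant consonant → -ho → *batafho*.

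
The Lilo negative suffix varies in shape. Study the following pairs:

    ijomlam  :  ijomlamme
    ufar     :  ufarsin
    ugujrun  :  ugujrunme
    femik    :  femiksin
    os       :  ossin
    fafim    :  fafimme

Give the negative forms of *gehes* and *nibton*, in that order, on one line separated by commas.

gehessin, nibtonme

Looking at the final consonant of each stem: -me when the stem ends in a nasal (*ijomlam*, *ugujrun*, *fafim*); -sin when the stem ends in a non-nasal consonant (*ufar*, *femik*, *os*).
*gehes*: final consonant = /s/, non-nasal → -sin → *gehessin*.
*nibton*: final consonant = /n/, a nasal → -me → *nibtonme*.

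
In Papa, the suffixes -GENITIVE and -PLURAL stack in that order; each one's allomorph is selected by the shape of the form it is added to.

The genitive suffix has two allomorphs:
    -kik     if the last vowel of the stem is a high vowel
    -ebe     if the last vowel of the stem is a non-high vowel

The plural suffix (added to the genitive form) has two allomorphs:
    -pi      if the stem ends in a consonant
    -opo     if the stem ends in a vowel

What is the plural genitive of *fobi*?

fobikikpi

*fobi* — last vowel /i/ (a high vowel) → -kik → *fobikik*.
The final sound of the genitive form *fobikik* is /k/, which is a consonant, so the plural suffix is -pi, giving *fobikikpi*.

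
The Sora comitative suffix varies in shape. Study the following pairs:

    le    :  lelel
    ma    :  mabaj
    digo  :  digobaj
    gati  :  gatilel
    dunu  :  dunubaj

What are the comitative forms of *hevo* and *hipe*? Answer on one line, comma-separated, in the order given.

hevobaj, hipelel

The pattern is front/back vowel harmony: -lel when the last vowel of the stem is a front vowel (*le*, *gati*); -baj when the last vowel of the stem is a back vowel (*ma*, *digo*, *dunu*).
*hevo* — last vowel /o/ (a back vowel) → -baj → *hevobaj*.
*hipe* — last vowel /e/ (a front vowel) → -lel → *hipelel*.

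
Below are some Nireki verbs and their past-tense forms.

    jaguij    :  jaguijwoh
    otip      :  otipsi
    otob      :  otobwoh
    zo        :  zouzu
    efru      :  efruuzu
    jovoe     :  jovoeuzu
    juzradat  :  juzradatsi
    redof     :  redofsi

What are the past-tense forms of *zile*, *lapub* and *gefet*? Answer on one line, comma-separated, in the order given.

Looking at the final sound of each stem: -si when the stem ends in a voiceless consonant (*otip*, *juzradat*, *redof*); -woh when the stem ends in a voiced consonant (*jaguij*, *otob*); -uzu when the stem ends in a vowel (*zo*, *efru*, *jovoe*).
The final sound of *zile* is /e/, which is a vowel, so the suffix is -uzu, giving *zileuzu*.
The final sound of *lapub* is /b/, which is a voiced consonant, so the suffix is -woh, giving *lapubwoh*.
The final sound of *gefet* is /t/, which is a voiceless consonant, so the suffix is -si, giving *gefetsi*.

zileuzu, lapubwoh, gefetsi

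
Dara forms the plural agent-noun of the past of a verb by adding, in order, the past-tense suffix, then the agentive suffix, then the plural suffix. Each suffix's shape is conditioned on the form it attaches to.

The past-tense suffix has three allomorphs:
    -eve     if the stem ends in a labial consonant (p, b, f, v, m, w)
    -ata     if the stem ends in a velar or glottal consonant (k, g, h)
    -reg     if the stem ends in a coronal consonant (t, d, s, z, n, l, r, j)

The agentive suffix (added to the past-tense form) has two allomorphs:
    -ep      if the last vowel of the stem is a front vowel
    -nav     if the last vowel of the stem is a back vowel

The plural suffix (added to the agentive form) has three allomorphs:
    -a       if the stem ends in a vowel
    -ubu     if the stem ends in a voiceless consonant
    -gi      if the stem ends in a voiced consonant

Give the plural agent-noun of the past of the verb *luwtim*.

Since the final consonant of *luwtim* is /m/ (labial), it takes -eve, giving *luwtimeve*.
Since the last vowel of the past-tense form *luwtimeve* is /e/ (a front vowel), it takes -ep, giving *luwtimeveep*.
The agentive form *luwtimeveep* — final sound /p/ (a voiceless consonant) → -ubu → *luwtimeveepubu*.

luwtimeveepubu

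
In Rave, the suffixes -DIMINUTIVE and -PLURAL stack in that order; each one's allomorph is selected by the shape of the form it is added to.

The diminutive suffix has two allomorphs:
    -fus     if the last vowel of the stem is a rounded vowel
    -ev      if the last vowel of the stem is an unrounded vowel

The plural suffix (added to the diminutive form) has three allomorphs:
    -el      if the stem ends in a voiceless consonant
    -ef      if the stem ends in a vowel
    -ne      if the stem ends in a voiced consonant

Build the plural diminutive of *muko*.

mukofusel

*muko*: last vowel = /o/, a rounded vowel → -fus → *mukofus*.
The diminutive form *mukofus* — final sound /s/ (a voiceless consonant) → -el → *mukofusel*.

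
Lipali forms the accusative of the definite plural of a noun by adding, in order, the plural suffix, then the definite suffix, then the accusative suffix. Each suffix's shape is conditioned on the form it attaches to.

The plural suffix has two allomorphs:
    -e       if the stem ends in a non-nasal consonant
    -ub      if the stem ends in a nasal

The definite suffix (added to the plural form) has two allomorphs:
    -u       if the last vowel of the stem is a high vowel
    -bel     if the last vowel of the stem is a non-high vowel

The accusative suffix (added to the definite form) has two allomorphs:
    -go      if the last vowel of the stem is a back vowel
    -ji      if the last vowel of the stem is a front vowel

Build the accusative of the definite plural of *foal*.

foalebelji

Since the final consonant of *foal* is /l/ (non-nasal), it takes -e, giving *foale*.
The last vowel of the plural form *foale* is /e/, which is a non-high vowel, so the definite suffix is -bel, giving *foalebel*.
The last vowel of the definite form *foalebel* is /e/, which is a front vowel, so the accusative suffix is -ji, giving *foalebelji*.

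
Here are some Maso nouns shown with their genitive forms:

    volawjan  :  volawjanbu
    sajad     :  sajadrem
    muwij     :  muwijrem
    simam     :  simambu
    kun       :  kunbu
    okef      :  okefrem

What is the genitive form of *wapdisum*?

wapdisumbu

The suffix is conditioned by the final consonant: -bu when the stem ends in a nasal (*volawjan*, *simam*, *kun*); -rem when the stem ends in a non-nasal consonant (*sajad*, *muwij*, *okef*).
*wapdisum*: final consonant = /m/, a nasal → -bu → *wapdisumbu*.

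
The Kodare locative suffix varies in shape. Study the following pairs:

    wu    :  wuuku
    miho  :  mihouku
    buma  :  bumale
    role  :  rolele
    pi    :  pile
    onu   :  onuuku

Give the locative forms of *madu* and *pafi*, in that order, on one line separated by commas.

The alternation tracks the last vowel of the stem — -uku when the last vowel of the stem is a rounded vowel (*wu*, *miho*, *onu*); -le when the last vowel of the stem is an unrounded vowel (*buma*, *role*, *pi*).
*madu*: last vowel = /u/, a rounded vowel → -uku → *maduuku*.
*pafi*: last vowel = /i/, an unrounded vowel → -le → *pafile*.

maduuku, pafile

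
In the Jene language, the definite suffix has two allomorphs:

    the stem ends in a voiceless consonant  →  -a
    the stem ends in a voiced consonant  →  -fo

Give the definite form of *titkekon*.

titkekonfo

The final consonant of *titkekon* is /n/, which is voiced, so the suffix is -fo, giving *titkekonfo*.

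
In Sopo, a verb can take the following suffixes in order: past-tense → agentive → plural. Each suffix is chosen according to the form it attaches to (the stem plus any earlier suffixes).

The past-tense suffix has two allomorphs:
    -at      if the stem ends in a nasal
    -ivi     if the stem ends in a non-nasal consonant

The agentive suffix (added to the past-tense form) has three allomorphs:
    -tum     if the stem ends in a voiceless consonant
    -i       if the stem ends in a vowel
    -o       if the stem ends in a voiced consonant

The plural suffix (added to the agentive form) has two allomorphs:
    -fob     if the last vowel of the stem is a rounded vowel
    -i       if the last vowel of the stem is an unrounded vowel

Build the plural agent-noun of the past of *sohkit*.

*sohkit* — final consonant /t/ (non-nasal) → -ivi → *sohkitivi*.
The final sound of the past-tense form *sohkitivi* is /i/, which is a vowel, so the agentive suffix is -i, giving *sohkitivii*.
The last vowel of the agentive form *sohkitivii* is /i/, which is an unrounded vowel, so the plural suffix is -i, giving *sohkitiviii*.

sohkitiviii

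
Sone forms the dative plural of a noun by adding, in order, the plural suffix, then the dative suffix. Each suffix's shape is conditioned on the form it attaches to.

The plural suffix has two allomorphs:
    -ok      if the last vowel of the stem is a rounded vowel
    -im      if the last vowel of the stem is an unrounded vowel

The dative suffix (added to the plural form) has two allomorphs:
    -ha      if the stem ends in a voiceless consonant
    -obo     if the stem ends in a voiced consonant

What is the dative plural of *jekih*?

jekihimobo

The last vowel of *jekih* is /i/, which is an unrounded vowel, so the plural suffix is -im, giving *jekihim*.
The plural form *jekihim*: final consonant = /m/, voiced → -obo → *jekihimobo*.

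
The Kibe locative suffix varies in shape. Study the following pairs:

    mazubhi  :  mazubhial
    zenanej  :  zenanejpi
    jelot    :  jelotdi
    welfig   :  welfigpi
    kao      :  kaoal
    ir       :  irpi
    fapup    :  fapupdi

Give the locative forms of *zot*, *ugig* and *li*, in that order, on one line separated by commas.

zotdi, ugigpi, lial

The suffix is conditioned by the final sound: -di when the stem ends in a voiceless consonant (*jelot*, *fapup*); -pi when the stem ends in a voiced consonant (*zenanej*, *welfig*, *ir*); -al when the stem ends in a vowel (*mazubhi*, *kao*).
*zot*: final sound = /t/, a voiceless consonant → -di → *zotdi*.
*ugig*: final sound = /g/, a voiced consonant → -pi → *ugigpi*.
*li*: final sound = /i/, a vowel → -al → *lial*.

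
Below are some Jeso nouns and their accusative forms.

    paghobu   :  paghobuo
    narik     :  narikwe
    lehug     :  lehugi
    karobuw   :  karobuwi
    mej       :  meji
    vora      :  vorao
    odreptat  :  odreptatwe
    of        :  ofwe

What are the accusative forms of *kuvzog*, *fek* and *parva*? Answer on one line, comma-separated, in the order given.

The pattern is voicing of the final sound: -we when the stem ends in a voiceless consonant (*narik*, *odreptat*, *of*); -i when the stem ends in a voiced consonant (*lehug*, *karobuw*, *mej*); -o when the stem ends in a vowel (*paghobu*, *vora*).
*kuvzog*: final sound = /g/, a voiced consonant → -i → *kuvzogi*.
*fek*: final sound = /k/, a voiceless consonant → -we → *fekwe*.
*parva* — final sound /a/ (a vowel) → -o → *parvao*.

kuvzogi, fekwe, parvao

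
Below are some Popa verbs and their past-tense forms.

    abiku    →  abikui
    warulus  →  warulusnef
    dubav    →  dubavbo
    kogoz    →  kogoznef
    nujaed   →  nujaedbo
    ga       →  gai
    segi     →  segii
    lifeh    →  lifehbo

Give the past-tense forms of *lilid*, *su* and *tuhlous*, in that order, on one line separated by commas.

lilidbo, sui, tuhlousnef

The pattern is sibilance of the final sound: -nef when the stem ends in a sibilant (*warulus*, *kogoz*); -bo when the stem ends in a non-sibilant consonant (*dubav*, *nujaed*, *lifeh*); -i when the stem ends in a vowel (*abiku*, *ga*, *segi*).
Since the final sound of *lilid* is /d/ (a non-sibilant consonant), it takes -bo, giving *lilidbo*.
*su* — final sound /u/ (a vowel) → -i → *sui*.
*tuhlous*: final sound = /s/, a sibilant → -nef → *tuhlousnef*.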